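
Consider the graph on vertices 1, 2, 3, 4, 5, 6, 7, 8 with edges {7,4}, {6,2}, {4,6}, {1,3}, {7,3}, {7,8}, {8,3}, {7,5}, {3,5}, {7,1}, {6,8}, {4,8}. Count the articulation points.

Removing 6 increases the component count from 1 to 2, so 6 is a cut vertex.
By contrast removing 7 leaves 1 component; it is not a cut vertex. No other vertex is a cut vertex either.

1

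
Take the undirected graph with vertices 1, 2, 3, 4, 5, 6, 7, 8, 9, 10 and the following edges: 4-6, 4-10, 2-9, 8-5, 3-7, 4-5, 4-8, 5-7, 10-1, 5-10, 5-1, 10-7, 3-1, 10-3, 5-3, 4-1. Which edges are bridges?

2-9, 4-6

The edges on the cycle 5-10-3-5 are not bridges since each lies on that cycle.
But removing 2-9 disconnects 2 from 9; removing 4-6 disconnects 4 from 6 — these are bridges.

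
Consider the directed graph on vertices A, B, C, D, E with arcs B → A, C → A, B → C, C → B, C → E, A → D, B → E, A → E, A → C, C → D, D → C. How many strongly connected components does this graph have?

2

{A, B, C, D} are all mutually reachable — one SCC of size 4.
{E} is an SCC by itself.
That gives 2 strongly connected components.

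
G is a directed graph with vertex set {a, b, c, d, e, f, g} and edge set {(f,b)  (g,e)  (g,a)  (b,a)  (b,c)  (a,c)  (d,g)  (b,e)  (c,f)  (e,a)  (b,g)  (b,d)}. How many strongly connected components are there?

1

{a, b, c, d, e, f, g} are all mutually reachable — one SCC of size 7.
That gives 1 strongly connected component.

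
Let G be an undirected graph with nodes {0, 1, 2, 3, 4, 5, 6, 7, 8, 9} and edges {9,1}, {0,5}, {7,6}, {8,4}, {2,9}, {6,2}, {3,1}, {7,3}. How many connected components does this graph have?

3

Starting from 0 we can reach 0, 5. That is one component of size 2.
Starting from 4 we can reach 4, 8. That is one component of size 2.
Starting from 1 we can reach 1, 2, 3, 6, 7, 9. That is one component of size 6.
Total: 3 components.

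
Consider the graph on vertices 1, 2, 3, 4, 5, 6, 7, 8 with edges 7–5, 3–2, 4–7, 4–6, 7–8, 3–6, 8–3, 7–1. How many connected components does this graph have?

Starting from 1 we can reach 1, 2, 3, 4, 5, 6, 7, 8. That is one component of size 8.
Total: 1 component.

1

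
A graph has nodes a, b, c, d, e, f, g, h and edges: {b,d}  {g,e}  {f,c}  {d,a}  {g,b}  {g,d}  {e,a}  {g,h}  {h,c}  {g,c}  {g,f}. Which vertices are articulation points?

g

Removing g increases the component count from 1 to 2, so g is a cut vertex.
By contrast removing c leaves 1 component; it is not a cut vertex. No other vertex is a cut vertex either.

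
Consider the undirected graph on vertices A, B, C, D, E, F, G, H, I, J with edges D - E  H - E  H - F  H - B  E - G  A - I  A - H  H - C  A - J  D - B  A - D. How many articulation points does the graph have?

Removing A increases the component count from 1 to 3, so A is a cut vertex.
Removing E increases the component count from 1 to 2, so E is a cut vertex.
Removing H increases the component count from 1 to 3, so H is a cut vertex.
By contrast removing B leaves 1 component; it is not a cut vertex. No other vertex is a cut vertex either.

3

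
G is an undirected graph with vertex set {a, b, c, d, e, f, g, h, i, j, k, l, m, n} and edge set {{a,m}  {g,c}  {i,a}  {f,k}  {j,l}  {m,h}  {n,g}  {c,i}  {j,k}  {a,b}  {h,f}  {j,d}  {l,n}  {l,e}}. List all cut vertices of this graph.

a, j, l

Removing a increases the component count from 1 to 2, so a is a cut vertex.
Removing j increases the component count from 1 to 2, so j is a cut vertex.
Removing l increases the component count from 1 to 2, so l is a cut vertex.
By contrast removing n leaves 1 component; it is not a cut vertex. No other vertex is a cut vertex either.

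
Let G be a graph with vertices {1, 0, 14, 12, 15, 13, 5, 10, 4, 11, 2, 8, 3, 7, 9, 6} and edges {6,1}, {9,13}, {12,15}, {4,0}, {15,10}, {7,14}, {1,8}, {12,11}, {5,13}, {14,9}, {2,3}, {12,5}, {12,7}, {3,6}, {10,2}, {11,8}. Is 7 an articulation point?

Deleting 7 leaves 2 components (was 2), so 7 is not a cut vertex.

No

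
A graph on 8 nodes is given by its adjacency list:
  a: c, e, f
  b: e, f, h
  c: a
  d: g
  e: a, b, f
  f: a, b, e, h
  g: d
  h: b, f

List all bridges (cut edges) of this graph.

a-c, d-g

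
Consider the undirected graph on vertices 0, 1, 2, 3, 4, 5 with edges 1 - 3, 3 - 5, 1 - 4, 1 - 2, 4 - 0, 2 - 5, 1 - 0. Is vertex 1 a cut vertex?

Yes

Deleting 1 raises the number of components from 1 to 2, so 1 is a cut vertex.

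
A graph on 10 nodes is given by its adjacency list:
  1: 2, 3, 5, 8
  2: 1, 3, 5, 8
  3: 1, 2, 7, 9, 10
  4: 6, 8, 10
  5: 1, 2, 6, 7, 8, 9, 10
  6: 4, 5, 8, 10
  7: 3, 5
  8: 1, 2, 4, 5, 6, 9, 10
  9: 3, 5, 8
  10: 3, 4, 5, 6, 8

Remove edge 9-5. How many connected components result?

9 and 5 are still connected via 9-8-5, so the component count stays at 1.

1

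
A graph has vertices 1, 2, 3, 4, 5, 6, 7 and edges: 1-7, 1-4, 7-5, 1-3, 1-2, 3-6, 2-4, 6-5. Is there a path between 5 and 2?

From 5 we can reach 1, 2, 3, 4, 5, 6, 7, which includes 2.

Yes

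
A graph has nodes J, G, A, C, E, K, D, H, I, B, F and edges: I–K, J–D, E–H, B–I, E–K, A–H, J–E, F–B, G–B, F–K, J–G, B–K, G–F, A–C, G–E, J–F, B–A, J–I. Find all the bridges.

A-C, D-J

The edges on the cycle G-F-B-A-H-E-G are not bridges since each lies on that cycle.
But removing A–C disconnects A from C; removing J–D disconnects J from D — these are bridges.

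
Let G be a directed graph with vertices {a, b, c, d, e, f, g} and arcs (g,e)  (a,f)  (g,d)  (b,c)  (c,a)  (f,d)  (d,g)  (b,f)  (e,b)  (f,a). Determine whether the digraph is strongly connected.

From a we can reach every vertex (a, b, c, d, e, f, g), and every vertex can reach a (a, b, c, d, e, f, g). So the whole graph is one strongly connected component.

Yes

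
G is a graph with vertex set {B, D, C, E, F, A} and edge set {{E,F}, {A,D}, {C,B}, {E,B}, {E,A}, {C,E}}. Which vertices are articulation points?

A, E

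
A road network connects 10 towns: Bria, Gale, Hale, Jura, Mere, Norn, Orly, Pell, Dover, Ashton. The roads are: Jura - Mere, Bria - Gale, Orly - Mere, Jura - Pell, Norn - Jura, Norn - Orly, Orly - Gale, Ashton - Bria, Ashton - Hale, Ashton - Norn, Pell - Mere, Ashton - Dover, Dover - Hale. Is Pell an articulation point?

Deleting Pell leaves 1 component (was 1) (its neighbors Jura, Mere remain connected to each other), so Pell is not a cut vertex.

No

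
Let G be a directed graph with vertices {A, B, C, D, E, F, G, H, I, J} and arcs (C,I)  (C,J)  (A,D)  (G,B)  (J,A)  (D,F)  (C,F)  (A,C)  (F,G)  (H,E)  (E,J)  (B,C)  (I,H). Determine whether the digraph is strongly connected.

Yes

From H we can reach every vertex (A, B, C, D, E, F, G, H, I, J), and every vertex can reach H (A, B, C, D, E, F, G, H, I, J). So the whole graph is one strongly connected component.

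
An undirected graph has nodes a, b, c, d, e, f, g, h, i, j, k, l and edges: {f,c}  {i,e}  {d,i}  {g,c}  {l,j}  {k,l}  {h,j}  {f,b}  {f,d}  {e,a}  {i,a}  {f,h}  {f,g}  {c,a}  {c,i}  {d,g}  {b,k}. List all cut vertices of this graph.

Removing f increases the component count from 1 to 2, so f is a cut vertex.
By contrast removing a leaves 1 component; it is not a cut vertex. No other vertex is a cut vertex either.

f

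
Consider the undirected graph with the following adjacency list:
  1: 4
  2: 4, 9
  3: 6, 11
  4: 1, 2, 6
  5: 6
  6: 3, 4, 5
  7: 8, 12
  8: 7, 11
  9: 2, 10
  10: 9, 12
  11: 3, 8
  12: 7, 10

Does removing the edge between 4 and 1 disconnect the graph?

Removing 4-1 leaves no path between 4 and 1: the component count goes from 1 to 2. So it is a bridge.

Yes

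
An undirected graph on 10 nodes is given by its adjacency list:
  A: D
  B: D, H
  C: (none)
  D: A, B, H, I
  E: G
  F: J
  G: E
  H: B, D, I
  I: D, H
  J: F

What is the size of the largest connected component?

5

C is isolated — a component by itself.
Starting from F we can reach F, J. That is one component of size 2.
Starting from E we can reach E, G. That is one component of size 2.
Starting from A we can reach A, B, D, H, I. That is one component of size 5.
The largest has 5 vertices.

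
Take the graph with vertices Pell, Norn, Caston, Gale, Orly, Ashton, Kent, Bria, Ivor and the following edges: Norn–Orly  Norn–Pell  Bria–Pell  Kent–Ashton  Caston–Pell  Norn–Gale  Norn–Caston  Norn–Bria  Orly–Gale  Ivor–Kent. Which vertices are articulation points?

Kent, Norn

Removing Kent increases the component count from 2 to 3, so Kent is a cut vertex.
Removing Norn increases the component count from 2 to 3, so Norn is a cut vertex.
By contrast removing Gale leaves 2 components; it is not a cut vertex. No other vertex is a cut vertex either.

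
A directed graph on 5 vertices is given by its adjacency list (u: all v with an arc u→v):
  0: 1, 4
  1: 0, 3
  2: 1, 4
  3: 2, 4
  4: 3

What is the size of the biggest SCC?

{0, 1, 2, 3, 4} are all mutually reachable — one SCC of size 5.
The largest has 5 vertices.

5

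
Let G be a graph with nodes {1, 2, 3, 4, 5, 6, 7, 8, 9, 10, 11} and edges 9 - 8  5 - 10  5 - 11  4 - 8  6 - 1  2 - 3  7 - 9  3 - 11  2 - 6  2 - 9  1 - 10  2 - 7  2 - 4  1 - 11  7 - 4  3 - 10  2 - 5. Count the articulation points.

1

Removing 2 increases the component count from 1 to 2, so 2 is a cut vertex.
By contrast removing 9 leaves 1 component; it is not a cut vertex. No other vertex is a cut vertex either.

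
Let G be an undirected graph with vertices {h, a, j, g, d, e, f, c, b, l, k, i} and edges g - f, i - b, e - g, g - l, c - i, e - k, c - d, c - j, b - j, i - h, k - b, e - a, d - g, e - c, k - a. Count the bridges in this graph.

3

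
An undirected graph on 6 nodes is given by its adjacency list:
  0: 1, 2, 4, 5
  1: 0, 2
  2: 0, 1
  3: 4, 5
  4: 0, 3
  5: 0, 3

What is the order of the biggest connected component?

6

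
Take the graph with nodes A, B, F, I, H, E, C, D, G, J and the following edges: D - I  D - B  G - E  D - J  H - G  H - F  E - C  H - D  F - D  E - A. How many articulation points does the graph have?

4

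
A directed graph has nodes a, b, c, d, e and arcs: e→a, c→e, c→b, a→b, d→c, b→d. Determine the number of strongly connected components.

1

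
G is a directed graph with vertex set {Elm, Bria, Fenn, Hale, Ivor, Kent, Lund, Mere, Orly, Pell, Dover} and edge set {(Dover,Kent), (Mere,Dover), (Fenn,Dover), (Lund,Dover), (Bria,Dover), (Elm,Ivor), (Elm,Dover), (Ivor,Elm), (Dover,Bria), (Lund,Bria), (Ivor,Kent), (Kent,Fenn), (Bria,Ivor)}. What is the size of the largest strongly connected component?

6

{Elm, Bria, Fenn, Ivor, Kent, Dover} are all mutually reachable — one SCC of size 6.
{Pell} is an SCC by itself.
{Hale} is an SCC by itself.
{Orly} is an SCC by itself.
{Lund} is an SCC by itself.
(and 1 more singleton SCC)
The largest has 6 vertices.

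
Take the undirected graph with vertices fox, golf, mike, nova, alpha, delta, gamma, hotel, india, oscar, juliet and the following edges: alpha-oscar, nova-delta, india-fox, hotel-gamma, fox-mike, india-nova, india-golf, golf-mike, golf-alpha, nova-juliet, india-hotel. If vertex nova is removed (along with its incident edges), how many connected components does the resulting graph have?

With nova gone, the remaining components are: {delta}; {juliet}; {fox, golf, mike, alpha, gamma, hotel, india, oscar}.
That is 3 components.

3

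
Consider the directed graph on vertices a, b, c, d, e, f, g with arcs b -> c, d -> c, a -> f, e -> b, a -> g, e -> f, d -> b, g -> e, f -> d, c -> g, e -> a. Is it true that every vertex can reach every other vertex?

Yes

From d we can reach every vertex (a, b, c, d, e, f, g), and every vertex can reach d (a, b, c, d, e, f, g). So the whole graph is one strongly connected component.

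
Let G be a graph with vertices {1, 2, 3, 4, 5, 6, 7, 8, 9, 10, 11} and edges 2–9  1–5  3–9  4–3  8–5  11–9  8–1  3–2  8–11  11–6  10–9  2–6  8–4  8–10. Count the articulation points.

1

Removing 8 increases the component count from 2 to 3, so 8 is a cut vertex.
By contrast removing 2 leaves 2 components; it is not a cut vertex. No other vertex is a cut vertex either.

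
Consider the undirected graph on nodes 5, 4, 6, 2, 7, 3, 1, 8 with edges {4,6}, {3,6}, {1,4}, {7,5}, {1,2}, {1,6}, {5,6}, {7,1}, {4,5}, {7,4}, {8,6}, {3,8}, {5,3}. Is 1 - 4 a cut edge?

After removing 1 - 4, the path 1-7-4 still connects them, so the edge is not a bridge.

No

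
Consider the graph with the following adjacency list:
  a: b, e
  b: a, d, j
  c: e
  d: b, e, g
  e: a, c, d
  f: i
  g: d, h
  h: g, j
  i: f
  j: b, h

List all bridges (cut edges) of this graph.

c-e, f-i

The edges on the cycle d-b-j-h-g-d are not bridges since each lies on that cycle.
But removing i-f disconnects i from f; removing c-e disconnects c from e — these are bridges.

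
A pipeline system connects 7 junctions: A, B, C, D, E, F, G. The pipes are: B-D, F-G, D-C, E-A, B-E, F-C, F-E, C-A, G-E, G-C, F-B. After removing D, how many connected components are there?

With D gone, the remaining components are: {A, B, C, E, F, G}.
That is 1 component.

1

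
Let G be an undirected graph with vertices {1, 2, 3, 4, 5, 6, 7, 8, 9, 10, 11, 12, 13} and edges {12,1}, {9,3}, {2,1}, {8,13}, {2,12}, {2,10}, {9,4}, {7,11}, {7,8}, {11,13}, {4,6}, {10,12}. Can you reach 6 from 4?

From 4 we can reach 3, 4, 6, 9, which includes 6.

Yes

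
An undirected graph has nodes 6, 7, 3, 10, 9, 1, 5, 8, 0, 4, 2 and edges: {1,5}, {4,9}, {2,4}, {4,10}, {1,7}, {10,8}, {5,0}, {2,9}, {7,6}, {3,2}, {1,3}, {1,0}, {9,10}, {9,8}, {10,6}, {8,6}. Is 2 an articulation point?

No

Deleting 2 leaves 1 component (was 1) (its neighbors 3, 4, 9 remain connected to each other), so 2 is not a cut vertex.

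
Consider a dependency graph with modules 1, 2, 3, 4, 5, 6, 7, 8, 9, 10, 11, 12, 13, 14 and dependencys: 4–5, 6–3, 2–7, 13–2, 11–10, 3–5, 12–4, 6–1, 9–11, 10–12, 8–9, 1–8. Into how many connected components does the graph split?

14 is isolated — a component by itself.
Starting from 2 we can reach 2, 7, 13. That is one component of size 3.
Starting from 1 we can reach 1, 3, 4, 5, 6, 8, 9, 10, 11, 12. That is one component of size 10.
Total: 3 components.

3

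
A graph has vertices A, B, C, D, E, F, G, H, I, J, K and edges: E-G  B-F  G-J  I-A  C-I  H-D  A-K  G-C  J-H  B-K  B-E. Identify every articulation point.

B, G, H, J

Removing B increases the component count from 1 to 2, so B is a cut vertex.
Removing G increases the component count from 1 to 2, so G is a cut vertex.
Removing H increases the component count from 1 to 2, so H is a cut vertex.
Likewise J is a cut vertex.
By contrast removing D leaves 1 component; it is not a cut vertex. No other vertex is a cut vertex either.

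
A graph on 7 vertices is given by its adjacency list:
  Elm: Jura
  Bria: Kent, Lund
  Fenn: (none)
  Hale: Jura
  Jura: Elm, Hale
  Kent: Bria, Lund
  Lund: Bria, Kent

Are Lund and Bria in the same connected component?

From Lund we can reach Bria, Kent, Lund, which includes Bria.

Yes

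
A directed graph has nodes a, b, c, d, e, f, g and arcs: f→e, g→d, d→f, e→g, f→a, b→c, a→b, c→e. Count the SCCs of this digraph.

1

{a, b, c, d, e, f, g} are all mutually reachable — one SCC of size 7.
That gives 1 strongly connected component.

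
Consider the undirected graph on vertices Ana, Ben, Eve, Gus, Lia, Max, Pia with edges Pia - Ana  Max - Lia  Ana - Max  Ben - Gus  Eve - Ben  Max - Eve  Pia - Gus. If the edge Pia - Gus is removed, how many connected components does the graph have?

Pia and Gus are still connected via Pia-Ana-Max-Eve-Ben-Gus, so the component count stays at 1.

1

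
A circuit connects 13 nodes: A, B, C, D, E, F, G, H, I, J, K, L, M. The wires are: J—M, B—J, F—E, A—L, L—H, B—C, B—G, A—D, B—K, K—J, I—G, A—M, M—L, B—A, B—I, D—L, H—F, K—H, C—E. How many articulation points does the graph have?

1

Removing B increases the component count from 1 to 2, so B is a cut vertex.
By contrast removing G leaves 1 component; it is not a cut vertex. No other vertex is a cut vertex either.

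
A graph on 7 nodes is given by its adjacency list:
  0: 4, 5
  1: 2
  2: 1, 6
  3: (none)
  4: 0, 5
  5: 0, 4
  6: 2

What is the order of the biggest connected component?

3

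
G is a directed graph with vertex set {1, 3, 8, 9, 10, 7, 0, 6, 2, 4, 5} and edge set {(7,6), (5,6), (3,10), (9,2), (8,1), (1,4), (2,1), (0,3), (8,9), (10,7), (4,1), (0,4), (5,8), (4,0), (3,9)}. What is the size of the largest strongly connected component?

6

{0, 1, 2, 3, 4, 9} are all mutually reachable — one SCC of size 6.
{7} is an SCC by itself.
{6} is an SCC by itself.
{10} is an SCC by itself.
{5} is an SCC by itself.
(and 1 more singleton SCC)
The largest has 6 vertices.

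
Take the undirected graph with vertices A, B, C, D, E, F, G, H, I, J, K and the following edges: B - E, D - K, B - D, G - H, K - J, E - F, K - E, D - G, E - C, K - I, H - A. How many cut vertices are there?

5

Removing D increases the component count from 1 to 2, so D is a cut vertex.
Removing E increases the component count from 1 to 3, so E is a cut vertex.
Removing G increases the component count from 1 to 2, so G is a cut vertex.
Likewise H, K are cut vertices.
By contrast removing F leaves 1 component; it is not a cut vertex. No other vertex is a cut vertex either.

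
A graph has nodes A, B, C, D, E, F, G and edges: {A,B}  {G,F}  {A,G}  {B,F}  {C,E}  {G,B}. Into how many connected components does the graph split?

3

D is isolated — a component by itself.
Starting from C we can reach C, E. That is one component of size 2.
Starting from A we can reach A, B, F, G. That is one component of size 4.
Total: 3 components.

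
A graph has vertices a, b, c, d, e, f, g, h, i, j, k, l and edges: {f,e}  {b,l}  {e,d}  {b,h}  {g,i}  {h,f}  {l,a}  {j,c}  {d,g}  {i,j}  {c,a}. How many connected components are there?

2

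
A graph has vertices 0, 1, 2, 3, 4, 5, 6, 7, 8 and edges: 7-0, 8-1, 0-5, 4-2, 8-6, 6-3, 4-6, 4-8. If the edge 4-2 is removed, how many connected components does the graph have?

3

Before removal there are 2 components.
4-2 is a bridge — removing it separates 4's side from 2's side.
After removal: 3 components.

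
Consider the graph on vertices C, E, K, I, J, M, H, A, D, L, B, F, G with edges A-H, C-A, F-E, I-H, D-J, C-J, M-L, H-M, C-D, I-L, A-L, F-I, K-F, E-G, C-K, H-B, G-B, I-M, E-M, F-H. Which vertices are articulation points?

Removing C increases the component count from 1 to 2, so C is a cut vertex.
By contrast removing A leaves 1 component; it is not a cut vertex. No other vertex is a cut vertex either.

C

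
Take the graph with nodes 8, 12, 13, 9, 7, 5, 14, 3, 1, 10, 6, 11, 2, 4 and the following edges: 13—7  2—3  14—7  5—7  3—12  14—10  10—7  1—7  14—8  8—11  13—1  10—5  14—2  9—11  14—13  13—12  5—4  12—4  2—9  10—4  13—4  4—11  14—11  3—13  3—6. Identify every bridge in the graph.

The edges on the cycle 14-2-3-13-1-7-10-14 are not bridges since each lies on that cycle.
But removing 6—3 disconnects 6 from 3 — this is a bridge.

3-6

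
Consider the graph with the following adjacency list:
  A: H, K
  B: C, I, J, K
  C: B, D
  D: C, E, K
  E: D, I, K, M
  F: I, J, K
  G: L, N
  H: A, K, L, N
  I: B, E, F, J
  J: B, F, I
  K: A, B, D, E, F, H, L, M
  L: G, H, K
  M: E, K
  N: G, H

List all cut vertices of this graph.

K

Removing K increases the component count from 1 to 2, so K is a cut vertex.
By contrast removing L leaves 1 component; it is not a cut vertex. No other vertex is a cut vertex either.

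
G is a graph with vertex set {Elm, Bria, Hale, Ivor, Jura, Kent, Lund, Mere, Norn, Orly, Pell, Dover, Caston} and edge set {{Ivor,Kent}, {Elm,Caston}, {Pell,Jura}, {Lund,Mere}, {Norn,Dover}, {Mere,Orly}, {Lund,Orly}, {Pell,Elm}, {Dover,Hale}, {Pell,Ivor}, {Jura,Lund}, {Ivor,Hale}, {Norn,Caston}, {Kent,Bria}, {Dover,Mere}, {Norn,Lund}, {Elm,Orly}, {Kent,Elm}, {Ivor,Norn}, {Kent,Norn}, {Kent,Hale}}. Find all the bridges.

The edges on the cycle Ivor-Kent-Hale-Dover-Norn-Ivor are not bridges since each lies on that cycle.
But removing Bria—Kent disconnects Bria from Kent — this is a bridge.

Bria-Kent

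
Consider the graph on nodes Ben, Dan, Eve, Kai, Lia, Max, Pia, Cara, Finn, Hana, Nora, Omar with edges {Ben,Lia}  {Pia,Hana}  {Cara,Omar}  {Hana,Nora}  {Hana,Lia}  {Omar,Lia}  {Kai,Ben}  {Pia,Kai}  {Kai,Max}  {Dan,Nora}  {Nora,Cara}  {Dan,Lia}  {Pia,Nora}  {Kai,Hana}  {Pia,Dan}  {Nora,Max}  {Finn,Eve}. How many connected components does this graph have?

Starting from Eve we can reach Eve, Finn. That is one component of size 2.
Starting from Ben we can reach Ben, Dan, Kai, Lia, Max, Pia, Cara, Hana, Nora, Omar. That is one component of size 10.
Total: 2 components.

2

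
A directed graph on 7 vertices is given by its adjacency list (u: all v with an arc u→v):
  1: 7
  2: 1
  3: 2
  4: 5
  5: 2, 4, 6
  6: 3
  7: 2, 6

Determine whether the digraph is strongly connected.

No

There is no directed path from 3 to 4, so the graph is not strongly connected.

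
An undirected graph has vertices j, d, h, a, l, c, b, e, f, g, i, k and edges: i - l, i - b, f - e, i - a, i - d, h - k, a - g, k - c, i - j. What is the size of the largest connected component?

7

Starting from e we can reach e, f. That is one component of size 2.
Starting from c we can reach c, h, k. That is one component of size 3.
Starting from a we can reach a, b, d, g, i, j, l. That is one component of size 7.
The largest has 7 vertices.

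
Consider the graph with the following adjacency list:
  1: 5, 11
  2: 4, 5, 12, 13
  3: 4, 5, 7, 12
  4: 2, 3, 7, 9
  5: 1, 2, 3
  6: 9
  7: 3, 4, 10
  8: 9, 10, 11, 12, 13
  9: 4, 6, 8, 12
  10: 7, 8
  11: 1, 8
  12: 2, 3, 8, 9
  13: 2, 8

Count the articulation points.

1

Removing 9 increases the component count from 1 to 2, so 9 is a cut vertex.
By contrast removing 4 leaves 1 component; it is not a cut vertex. No other vertex is a cut vertex either.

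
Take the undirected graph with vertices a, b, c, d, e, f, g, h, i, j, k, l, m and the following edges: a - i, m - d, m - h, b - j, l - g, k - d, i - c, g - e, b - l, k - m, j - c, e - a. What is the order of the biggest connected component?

8

f is isolated — a component by itself.
Starting from d we can reach d, h, k, m. That is one component of size 4.
Starting from a we can reach a, b, c, e, g, i, j, l. That is one component of size 8.
The largest has 8 vertices.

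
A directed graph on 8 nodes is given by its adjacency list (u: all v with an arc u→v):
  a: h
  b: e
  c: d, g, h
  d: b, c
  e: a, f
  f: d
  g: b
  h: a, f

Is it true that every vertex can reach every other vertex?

Yes

From e we can reach every vertex (a, b, c, d, e, f, g, h), and every vertex can reach e (a, b, c, d, e, f, g, h). So the whole graph is one strongly connected component.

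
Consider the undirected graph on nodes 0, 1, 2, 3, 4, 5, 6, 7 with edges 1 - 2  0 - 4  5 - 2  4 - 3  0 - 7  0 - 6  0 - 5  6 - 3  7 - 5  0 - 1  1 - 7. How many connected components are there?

Starting from 0 we can reach 0, 1, 2, 3, 4, 5, 6, 7. That is one component of size 8.
Total: 1 component.

1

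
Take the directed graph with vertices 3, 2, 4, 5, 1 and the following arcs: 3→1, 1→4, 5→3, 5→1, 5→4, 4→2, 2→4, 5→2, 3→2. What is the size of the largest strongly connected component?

2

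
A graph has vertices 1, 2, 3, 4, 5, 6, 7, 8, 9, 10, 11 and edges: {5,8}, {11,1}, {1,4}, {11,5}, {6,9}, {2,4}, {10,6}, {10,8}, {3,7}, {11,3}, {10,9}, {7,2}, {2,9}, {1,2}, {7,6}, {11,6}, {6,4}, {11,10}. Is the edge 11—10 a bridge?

No

After removing 11—10, the path 11-6-10 still connects them, so the edge is not a bridge.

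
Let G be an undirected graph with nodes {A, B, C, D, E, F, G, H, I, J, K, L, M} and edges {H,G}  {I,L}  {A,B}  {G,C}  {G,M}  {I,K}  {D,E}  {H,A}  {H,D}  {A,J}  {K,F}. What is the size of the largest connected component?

Starting from F we can reach F, I, K, L. That is one component of size 4.
Starting from A we can reach A, B, C, D, E, G, H, J, M. That is one component of size 9.
The largest has 9 vertices.

9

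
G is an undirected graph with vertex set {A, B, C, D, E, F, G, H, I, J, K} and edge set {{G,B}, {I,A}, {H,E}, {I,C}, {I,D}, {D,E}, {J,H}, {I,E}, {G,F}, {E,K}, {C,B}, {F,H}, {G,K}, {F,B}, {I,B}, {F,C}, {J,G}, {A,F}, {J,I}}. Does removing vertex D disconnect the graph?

Deleting D leaves 1 component (was 1) (its neighbors E, I remain connected to each other), so D is not a cut vertex.

No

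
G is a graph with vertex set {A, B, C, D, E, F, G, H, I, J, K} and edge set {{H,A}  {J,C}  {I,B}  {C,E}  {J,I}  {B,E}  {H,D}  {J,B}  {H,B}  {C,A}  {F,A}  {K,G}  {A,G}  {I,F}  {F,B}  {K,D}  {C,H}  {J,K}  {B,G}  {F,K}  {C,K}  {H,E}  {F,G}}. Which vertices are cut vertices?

Removing E, for instance, still leaves 1 component. No single vertex removal increases the component count — the graph has no articulation points.

none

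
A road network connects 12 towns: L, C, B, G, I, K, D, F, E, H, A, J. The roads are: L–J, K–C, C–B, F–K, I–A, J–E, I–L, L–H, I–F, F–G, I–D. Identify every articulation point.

C, F, I, J, K, L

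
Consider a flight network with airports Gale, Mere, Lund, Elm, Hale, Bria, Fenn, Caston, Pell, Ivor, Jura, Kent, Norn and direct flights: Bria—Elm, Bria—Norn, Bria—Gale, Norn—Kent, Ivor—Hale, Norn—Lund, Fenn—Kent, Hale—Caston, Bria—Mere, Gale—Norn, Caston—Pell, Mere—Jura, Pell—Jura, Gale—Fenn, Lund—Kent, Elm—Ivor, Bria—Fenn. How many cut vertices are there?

1

Removing Bria increases the component count from 1 to 2, so Bria is a cut vertex.
By contrast removing Mere leaves 1 component; it is not a cut vertex. No other vertex is a cut vertex either.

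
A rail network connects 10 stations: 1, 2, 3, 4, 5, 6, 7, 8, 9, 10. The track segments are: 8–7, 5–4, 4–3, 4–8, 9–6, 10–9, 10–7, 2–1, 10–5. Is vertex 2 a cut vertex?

Deleting 2 leaves 2 components (was 2), so 2 is not a cut vertex.

No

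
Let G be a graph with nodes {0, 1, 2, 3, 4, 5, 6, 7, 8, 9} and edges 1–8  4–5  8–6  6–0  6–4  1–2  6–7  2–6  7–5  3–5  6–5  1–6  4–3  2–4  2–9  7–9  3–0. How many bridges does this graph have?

The edges on the cycle 1-8-6-2-1 are not bridges since each lies on that cycle.
Every edge lies on some cycle, so there are no bridges.

0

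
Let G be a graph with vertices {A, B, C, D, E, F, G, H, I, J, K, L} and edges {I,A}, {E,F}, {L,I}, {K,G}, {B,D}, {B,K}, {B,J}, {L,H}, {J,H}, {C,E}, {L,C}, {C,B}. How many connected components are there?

Starting from A we can reach A, B, C, D, E, F, G, H, I, J, K, L. That is one component of size 12.
Total: 1 component.

1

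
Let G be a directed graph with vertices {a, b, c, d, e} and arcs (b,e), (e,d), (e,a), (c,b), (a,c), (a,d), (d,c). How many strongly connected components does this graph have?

1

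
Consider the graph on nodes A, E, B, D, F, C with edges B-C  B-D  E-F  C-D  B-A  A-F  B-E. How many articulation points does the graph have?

Removing B increases the component count from 1 to 2, so B is a cut vertex.
By contrast removing E leaves 1 component; it is not a cut vertex. No other vertex is a cut vertex either.

1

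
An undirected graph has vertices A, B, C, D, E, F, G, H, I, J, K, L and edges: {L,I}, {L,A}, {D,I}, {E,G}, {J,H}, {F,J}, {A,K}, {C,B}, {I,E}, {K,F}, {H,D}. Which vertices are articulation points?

E, I

Removing E increases the component count from 2 to 3, so E is a cut vertex.
Removing I increases the component count from 2 to 3, so I is a cut vertex.
By contrast removing G leaves 2 components; it is not a cut vertex. No other vertex is a cut vertex either.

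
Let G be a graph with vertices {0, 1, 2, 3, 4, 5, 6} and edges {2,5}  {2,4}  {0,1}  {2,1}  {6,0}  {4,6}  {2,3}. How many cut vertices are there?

1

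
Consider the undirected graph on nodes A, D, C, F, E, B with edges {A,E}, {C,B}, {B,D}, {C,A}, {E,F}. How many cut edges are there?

removing A-C disconnects A from C; removing F-E disconnects F from E; removing E-A disconnects E from A; removing B-C disconnects B from C — these are bridges.
In total 5 edges are bridges.

5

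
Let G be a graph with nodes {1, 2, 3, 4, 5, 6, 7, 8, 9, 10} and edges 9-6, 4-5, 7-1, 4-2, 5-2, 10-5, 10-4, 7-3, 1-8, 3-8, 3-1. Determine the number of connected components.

Starting from 6 we can reach 6, 9. That is one component of size 2.
Starting from 2 we can reach 2, 4, 5, 10. That is one component of size 4.
Starting from 1 we can reach 1, 3, 7, 8. That is one component of size 4.
Total: 3 components.

3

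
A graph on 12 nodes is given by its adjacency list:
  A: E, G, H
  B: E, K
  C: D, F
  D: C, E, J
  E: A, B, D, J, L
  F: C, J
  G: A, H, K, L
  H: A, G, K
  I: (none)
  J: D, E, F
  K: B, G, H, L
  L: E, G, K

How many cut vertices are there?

Removing E increases the component count from 2 to 3, so E is a cut vertex.
By contrast removing K leaves 2 components; it is not a cut vertex. No other vertex is a cut vertex either.

1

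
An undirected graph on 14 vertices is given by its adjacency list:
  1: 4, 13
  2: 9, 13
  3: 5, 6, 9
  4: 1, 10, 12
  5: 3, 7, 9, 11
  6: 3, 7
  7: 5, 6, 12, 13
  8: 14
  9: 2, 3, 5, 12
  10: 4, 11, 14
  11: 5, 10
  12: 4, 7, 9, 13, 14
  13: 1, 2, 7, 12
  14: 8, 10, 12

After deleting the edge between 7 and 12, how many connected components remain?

7 and 12 are still connected via 7-13-12, so the component count stays at 1.

1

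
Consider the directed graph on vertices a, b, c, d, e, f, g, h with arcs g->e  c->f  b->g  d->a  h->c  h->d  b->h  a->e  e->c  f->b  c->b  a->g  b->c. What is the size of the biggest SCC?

8

{a, b, c, d, e, f, g, h} are all mutually reachable — one SCC of size 8.
The largest has 8 vertices.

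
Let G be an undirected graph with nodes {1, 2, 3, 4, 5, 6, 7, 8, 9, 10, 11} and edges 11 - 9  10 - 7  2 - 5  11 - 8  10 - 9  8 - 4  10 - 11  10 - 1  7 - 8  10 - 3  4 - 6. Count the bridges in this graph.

The edges on the cycle 10-7-8-11-10 are not bridges since each lies on that cycle.
But removing 4 - 8 disconnects 4 from 8; removing 1 - 10 disconnects 1 from 10; removing 2 - 5 disconnects 2 from 5; removing 10 - 3 disconnects 10 from 3 — these are bridges.
In total 5 edges are bridges.

5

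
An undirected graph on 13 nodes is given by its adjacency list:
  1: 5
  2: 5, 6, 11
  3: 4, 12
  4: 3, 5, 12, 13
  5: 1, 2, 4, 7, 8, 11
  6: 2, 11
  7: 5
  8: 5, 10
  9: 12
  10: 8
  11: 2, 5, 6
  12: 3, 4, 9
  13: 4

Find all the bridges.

1-5, 10-8, 12-9, 13-4, 4-5, 5-7, 5-8

The edges on the cycle 4-12-3-4 are not bridges since each lies on that cycle.
But removing 1-5 disconnects 1 from 5; removing 4-5 disconnects 4 from 5; removing 4-13 disconnects 4 from 13; removing 5-8 disconnects 5 from 8 — these are bridges.
In total 7 edges are bridges.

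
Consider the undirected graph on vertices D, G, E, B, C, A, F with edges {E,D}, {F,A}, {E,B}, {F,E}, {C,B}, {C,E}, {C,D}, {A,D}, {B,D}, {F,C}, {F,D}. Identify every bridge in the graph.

none

The edges on the cycle F-C-E-F are not bridges since each lies on that cycle.
Every edge lies on some cycle, so there are no bridges.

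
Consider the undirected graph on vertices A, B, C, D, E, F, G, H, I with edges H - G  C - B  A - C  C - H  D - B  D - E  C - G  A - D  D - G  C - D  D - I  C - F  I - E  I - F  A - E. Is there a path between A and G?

Yes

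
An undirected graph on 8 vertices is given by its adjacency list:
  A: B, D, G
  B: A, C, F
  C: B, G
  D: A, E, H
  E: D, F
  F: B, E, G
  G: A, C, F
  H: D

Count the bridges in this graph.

The edges on the cycle E-D-A-G-F-E are not bridges since each lies on that cycle.
But removing D-H disconnects D from H — this is a bridge.

1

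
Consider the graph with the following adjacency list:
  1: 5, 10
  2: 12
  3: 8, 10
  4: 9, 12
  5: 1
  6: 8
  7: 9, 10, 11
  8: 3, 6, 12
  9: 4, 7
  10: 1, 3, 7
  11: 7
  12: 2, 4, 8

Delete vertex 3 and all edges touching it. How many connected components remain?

1

With 3 gone, the remaining components are: {1, 2, 4, 5, 6, 7, 8, 9, 10, 11, 12}.
That is 1 component.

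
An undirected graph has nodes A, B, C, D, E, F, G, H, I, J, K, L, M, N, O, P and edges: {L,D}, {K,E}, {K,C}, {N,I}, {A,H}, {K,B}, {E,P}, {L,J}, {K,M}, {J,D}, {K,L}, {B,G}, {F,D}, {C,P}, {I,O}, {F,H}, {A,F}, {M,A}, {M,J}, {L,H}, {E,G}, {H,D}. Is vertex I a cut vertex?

Deleting I raises the number of components from 2 to 3, so I is a cut vertex.

Yes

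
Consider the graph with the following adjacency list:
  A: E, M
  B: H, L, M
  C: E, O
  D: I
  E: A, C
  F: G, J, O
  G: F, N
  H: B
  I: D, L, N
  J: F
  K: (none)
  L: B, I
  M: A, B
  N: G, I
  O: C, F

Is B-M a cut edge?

After removing B-M, the path B-L-I-N-G-F-O-C-E-A-M still connects them, so the edge is not a bridge.

No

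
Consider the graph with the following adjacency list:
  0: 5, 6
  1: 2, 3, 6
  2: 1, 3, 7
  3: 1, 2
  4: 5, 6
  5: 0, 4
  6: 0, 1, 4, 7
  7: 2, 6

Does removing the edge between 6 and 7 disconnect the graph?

After removing 6-7, the path 6-1-2-7 still connects them, so the edge is not a bridge.

No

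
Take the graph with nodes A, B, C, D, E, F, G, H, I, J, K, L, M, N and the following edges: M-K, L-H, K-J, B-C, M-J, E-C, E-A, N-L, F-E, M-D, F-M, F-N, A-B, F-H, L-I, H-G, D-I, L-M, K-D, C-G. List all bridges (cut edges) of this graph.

The edges on the cycle M-K-D-M are not bridges since each lies on that cycle.
Every edge lies on some cycle, so there are no bridges.

none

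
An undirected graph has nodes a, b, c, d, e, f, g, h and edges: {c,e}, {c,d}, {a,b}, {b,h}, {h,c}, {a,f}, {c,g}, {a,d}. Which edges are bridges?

a-f, c-e, c-g

The edges on the cycle a-b-h-c-d-a are not bridges since each lies on that cycle.
But removing a–f disconnects a from f; removing c–e disconnects c from e; removing c–g disconnects c from g — these are bridges.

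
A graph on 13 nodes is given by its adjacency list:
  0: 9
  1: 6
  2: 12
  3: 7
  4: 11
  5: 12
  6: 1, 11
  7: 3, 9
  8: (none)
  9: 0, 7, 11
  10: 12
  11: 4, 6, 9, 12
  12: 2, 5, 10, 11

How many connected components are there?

8 is isolated — a component by itself.
Starting from 0 we can reach 0, 1, 2, 3, 4, 5, 6, 7, 9, 10, 11, 12. That is one component of size 12.
Total: 2 components.

2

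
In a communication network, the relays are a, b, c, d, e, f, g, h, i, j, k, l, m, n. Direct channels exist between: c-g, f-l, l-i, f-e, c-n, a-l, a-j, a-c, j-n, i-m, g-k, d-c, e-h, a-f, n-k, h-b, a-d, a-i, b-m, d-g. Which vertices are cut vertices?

Removing a increases the component count from 1 to 2, so a is a cut vertex.
By contrast removing b leaves 1 component; it is not a cut vertex. No other vertex is a cut vertex either.

a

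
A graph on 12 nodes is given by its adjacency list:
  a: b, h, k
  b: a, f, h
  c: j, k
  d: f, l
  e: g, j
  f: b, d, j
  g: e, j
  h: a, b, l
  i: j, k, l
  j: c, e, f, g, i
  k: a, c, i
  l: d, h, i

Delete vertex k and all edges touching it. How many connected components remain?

With k gone, the remaining components are: {a, b, c, d, e, f, g, h, i, j, l}.
That is 1 component.

1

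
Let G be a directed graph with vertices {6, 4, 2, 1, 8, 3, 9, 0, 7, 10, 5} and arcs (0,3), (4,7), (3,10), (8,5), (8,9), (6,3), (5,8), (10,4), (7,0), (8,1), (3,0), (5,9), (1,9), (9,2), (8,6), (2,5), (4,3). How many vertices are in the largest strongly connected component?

{0, 3, 4, 7, 10} are all mutually reachable — one SCC of size 5.
{1, 2, 5, 8, 9} are all mutually reachable — one SCC of size 5.
{6} is an SCC by itself.
The largest has 5 vertices.

5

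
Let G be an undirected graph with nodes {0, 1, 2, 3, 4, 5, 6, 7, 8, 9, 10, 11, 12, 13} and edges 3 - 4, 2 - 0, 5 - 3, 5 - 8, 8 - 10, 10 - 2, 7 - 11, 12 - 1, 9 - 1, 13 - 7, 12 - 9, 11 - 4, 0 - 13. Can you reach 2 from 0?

From 0 we can reach 0, 2, 3, 4, 5, 7, 8, 10, 11, 13, which includes 2.

Yes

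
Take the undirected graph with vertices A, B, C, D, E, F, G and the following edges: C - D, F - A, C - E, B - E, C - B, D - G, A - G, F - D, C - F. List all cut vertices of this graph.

Removing C increases the component count from 1 to 2, so C is a cut vertex.
By contrast removing A leaves 1 component; it is not a cut vertex. No other vertex is a cut vertex either.

C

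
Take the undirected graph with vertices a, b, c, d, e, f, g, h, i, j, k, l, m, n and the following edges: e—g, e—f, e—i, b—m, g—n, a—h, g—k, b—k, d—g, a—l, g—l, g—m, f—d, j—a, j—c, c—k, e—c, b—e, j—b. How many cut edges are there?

3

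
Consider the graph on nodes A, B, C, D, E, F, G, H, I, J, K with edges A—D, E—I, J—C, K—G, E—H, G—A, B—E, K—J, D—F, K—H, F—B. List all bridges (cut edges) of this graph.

C-J, E-I, J-K

The edges on the cycle K-G-A-D-F-B-E-H-K are not bridges since each lies on that cycle.
But removing I—E disconnects I from E; removing J—C disconnects J from C; removing K—J disconnects K from J — these are bridges.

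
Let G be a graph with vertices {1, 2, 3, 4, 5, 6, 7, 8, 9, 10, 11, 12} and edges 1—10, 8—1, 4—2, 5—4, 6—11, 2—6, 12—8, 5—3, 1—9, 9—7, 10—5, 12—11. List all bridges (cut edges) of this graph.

1-9, 3-5, 7-9

The edges on the cycle 12-8-1-10-5-4-2-6-11-12 are not bridges since each lies on that cycle.
But removing 3—5 disconnects 3 from 5; removing 9—7 disconnects 9 from 7; removing 1—9 disconnects 1 from 9 — these are bridges.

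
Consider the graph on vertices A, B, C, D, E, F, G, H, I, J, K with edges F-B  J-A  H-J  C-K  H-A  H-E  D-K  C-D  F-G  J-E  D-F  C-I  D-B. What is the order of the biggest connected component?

7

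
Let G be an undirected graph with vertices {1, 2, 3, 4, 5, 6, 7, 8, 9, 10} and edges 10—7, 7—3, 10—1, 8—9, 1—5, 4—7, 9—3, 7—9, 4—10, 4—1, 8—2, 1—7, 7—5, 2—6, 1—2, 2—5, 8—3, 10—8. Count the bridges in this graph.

1

The edges on the cycle 4-10-8-2-1-4 are not bridges since each lies on that cycle.
But removing 6—2 disconnects 6 from 2 — this is a bridge.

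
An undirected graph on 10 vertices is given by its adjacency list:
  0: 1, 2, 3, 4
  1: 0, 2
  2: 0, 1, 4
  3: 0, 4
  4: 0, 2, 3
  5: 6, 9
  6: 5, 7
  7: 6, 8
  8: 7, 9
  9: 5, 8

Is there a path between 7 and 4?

No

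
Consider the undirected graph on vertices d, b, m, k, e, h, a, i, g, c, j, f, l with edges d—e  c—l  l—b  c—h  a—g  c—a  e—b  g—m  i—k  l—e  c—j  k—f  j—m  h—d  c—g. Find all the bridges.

The edges on the cycle c-j-m-g-c are not bridges since each lies on that cycle.
But removing i—k disconnects i from k; removing k—f disconnects k from f — these are bridges.

f-k, i-k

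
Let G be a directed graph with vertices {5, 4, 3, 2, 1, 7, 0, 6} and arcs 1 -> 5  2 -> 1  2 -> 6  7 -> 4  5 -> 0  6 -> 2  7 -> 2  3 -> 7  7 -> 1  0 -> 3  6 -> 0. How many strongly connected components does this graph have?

2

{0, 1, 2, 3, 5, 6, 7} are all mutually reachable — one SCC of size 7.
{4} is an SCC by itself.
That gives 2 strongly connected components.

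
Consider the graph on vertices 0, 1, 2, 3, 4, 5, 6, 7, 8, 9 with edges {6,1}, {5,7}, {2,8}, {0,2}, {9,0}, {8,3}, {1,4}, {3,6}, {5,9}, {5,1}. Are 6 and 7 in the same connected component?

Yes

From 6 we can reach 0, 1, 2, 3, 4, 5, 6, 7, 8, 9, which includes 7.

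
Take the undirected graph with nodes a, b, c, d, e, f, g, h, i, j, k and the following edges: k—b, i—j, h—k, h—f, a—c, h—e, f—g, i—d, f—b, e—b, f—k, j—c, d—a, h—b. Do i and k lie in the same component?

No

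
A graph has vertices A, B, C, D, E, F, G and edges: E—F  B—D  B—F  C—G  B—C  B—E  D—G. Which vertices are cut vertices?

Removing B increases the component count from 2 to 3, so B is a cut vertex.
By contrast removing F leaves 2 components; it is not a cut vertex. No other vertex is a cut vertex either.

B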